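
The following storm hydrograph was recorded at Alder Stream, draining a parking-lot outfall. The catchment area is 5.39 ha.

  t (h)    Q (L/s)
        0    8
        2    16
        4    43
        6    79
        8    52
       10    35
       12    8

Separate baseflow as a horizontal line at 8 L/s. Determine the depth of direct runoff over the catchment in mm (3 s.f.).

d ≈ 24.7 mm

Direct runoff: 0.0, 8.0, 35.0, 71.0, 44.0, 27.0, 0.0 L/s; ΣQ_DR = 185.0 L/s.
V = ΣQ_DR · Δt = 185.0 × 7200 s = 1.332 × 10^6 L.
Over A = 5.39 ha, depth = V / A = 24.7 mm.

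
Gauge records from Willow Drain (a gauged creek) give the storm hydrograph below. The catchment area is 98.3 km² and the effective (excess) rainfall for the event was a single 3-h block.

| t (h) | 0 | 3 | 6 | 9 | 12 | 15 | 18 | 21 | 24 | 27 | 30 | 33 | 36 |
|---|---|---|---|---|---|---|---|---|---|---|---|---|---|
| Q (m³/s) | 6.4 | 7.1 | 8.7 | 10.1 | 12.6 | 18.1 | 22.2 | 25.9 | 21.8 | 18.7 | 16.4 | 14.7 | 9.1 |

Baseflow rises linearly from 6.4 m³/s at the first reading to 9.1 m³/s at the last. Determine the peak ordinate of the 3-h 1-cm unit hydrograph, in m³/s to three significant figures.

Direct runoff: 0.00, 0.47, 1.85, 3.02, 5.30, 10.57, 14.45, 17.93, 13.60, 10.28, 7.75, 5.83, 0.00 m³/s; ΣQ_DR = 91.05 m³/s, peak = 17.93 m³/s.
Runoff depth d = ΣQ_DR·Δt / A = 91.05 × 10800 / (98.3 km²) = 10.00 mm.
The 1-cm UH is the DRH scaled by (10 mm)/d, so U_p = 17.93 × 10/10.00 = 17.9 m³/s.

U_p ≈ 17.9 m³/s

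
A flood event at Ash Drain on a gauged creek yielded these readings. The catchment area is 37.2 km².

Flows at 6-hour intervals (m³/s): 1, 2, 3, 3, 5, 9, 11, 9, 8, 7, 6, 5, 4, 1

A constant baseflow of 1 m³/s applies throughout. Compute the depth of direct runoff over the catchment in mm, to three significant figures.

d ≈ 34.8 mm

Direct runoff: 0.0, 1.0, 2.0, 2.0, 4.0, 8.0, 10.0, 8.0, 7.0, 6.0, 5.0, 4.0, 3.0, 0.0 m³/s; ΣQ_DR = 60.00 m³/s.
V = ΣQ_DR · Δt = 60.00 × 21600 s = 1.296 × 10^6 m³.
Over A = 37.2 km², depth = V / A = 34.8 mm.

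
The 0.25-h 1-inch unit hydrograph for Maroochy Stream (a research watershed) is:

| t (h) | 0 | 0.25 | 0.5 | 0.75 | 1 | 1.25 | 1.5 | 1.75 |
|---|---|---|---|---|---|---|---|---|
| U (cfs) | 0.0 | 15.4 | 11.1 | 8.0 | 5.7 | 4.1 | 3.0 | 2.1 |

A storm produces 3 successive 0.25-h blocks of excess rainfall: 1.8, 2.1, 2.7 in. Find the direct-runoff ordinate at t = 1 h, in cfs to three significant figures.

By discrete convolution, Q_j = Σ (P_i / 1 in) · U_{j−i}.
At t = 1 h (j=4): Q = (1.8/1)·5.7 + (2.1/1)·8.0 + (2.7/1)·11.1 = 57.0 cfs.

Q ≈ 57.0 cfs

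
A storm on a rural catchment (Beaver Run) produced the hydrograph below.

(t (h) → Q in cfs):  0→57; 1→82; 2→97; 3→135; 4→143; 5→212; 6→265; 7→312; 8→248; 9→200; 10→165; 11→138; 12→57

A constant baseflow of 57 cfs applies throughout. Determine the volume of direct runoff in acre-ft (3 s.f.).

Direct-runoff ordinates (Q − Q_b): 0.0, 25.0, 40.0, 78.0, 86.0, 155.0, 208.0, 255.0, 191.0, 143.0, 108.0, 81.0, 0.0 cfs.
ΣQ_DR = 1370 cfs.
With Δt = 1 h = 3600 s, V = ΣQ_DR · Δt = 1370 × 3600 = 4.93 × 10^6 ft³ = 113 acre-ft.

V ≈ 113 acre-ft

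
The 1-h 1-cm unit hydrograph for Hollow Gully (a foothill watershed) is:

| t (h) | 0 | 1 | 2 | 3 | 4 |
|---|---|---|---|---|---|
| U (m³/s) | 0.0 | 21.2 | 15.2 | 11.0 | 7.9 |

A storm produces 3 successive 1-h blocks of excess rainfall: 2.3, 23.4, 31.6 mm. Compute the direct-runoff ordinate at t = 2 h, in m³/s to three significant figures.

By discrete convolution, Q_j = Σ (P_i / 10 mm) · U_{j−i}.
At t = 2 h (j=2): Q = (2.3/10)·15.2 + (23.4/10)·21.2 + (31.6/10)·0.0 = 53.1 m³/s.

Q ≈ 53.1 m³/s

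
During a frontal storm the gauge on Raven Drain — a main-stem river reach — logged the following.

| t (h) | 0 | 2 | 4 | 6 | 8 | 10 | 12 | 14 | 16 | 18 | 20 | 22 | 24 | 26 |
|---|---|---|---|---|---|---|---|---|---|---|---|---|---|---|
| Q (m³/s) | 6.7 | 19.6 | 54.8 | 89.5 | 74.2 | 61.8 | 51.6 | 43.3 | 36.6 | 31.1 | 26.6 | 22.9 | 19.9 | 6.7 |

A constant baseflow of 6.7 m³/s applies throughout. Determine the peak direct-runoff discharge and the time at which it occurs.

Subtracting baseflow gives direct-runoff ordinates: 0.0, 12.9, 48.1, 82.8, 67.5, 55.1, 44.9, 36.6, 29.9, 24.4, 19.9, 16.2, 13.2, 0.0 m³/s.
The maximum is 82.8 m³/s, occurring at the reading for t = 6 h.

Q_p = 82.8 m³/s at t = 6 h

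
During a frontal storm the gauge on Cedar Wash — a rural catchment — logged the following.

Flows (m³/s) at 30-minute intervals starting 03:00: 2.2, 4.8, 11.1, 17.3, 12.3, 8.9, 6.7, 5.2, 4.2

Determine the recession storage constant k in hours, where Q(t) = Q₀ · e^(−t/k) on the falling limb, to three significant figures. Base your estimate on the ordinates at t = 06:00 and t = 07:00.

On the falling limb, Q drops from 6.7 to 4.2 m³/s between t = 06:00 and t = 07:00 (Δt = 1 h).
k = −Δt / ln(Q₂/Q₁) = −1 / ln(4.2/6.7) = 2.14 h.

k ≈ 2.14 h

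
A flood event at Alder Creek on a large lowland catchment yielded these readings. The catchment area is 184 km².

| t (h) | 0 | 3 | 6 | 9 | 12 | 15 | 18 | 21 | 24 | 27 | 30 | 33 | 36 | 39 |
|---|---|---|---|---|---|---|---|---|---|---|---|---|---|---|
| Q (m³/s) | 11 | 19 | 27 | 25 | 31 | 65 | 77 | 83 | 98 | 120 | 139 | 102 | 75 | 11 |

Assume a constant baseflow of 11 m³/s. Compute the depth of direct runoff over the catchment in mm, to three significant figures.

Direct runoff: 0.0, 8.0, 16.0, 14.0, 20.0, 54.0, 66.0, 72.0, 87.0, 109.0, 128.0, 91.0, 64.0, 0.0 m³/s; ΣQ_DR = 729.0 m³/s.
V = ΣQ_DR · Δt = 729.0 × 10800 s = 7.873 × 10^6 m³.
Over A = 184 km², depth = V / A = 42.8 mm.

d ≈ 42.8 mm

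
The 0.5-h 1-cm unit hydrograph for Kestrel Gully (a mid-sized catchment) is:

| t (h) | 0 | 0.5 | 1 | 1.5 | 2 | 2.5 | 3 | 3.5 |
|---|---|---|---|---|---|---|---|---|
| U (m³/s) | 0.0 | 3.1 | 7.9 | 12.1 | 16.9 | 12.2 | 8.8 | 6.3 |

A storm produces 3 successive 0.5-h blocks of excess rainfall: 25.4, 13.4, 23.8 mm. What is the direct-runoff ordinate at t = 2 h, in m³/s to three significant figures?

Q ≈ 77.9 m³/s

By discrete convolution, Q_j = Σ (P_i / 10 mm) · U_{j−i}.
At t = 2 h (j=4): Q = (25.4/10)·16.9 + (13.4/10)·12.1 + (23.8/10)·7.9 = 77.9 m³/s.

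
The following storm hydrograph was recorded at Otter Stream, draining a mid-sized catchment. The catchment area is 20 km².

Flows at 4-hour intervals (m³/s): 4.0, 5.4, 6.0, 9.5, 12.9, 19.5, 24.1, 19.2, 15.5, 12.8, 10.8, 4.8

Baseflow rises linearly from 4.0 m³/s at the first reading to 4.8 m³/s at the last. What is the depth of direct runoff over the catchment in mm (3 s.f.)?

d ≈ 66.0 mm

Direct runoff: 0.00, 1.33, 1.85, 5.28, 8.61, 15.14, 19.66, 14.69, 10.92, 8.15, 6.07, 0.00 m³/s; ΣQ_DR = 91.70 m³/s.
V = ΣQ_DR · Δt = 91.70 × 14400 s = 1.320 × 10^6 m³.
Over A = 20 km², depth = V / A = 66.0 mm.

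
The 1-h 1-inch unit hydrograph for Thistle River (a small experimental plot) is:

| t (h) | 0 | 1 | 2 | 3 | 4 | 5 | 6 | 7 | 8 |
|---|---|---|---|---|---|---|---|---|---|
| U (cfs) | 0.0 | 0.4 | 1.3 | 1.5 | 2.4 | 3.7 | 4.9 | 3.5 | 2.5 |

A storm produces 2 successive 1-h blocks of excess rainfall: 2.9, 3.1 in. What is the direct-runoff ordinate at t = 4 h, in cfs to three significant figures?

Q ≈ 11.6 cfs

By discrete convolution, Q_j = Σ (P_i / 1 in) · U_{j−i}.
At t = 4 h (j=4): Q = (2.9/1)·2.4 + (3.1/1)·1.5 = 11.6 cfs.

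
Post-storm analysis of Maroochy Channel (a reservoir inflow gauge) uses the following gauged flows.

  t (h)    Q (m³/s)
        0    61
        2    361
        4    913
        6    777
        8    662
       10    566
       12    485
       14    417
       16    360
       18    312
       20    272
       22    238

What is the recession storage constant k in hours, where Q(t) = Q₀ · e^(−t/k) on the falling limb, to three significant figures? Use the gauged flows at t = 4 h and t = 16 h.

k ≈ 12.9 h

On the falling limb, Q drops from 913 to 360 m³/s between t = 4 h and t = 16 h (Δt = 12 h).
k = −Δt / ln(Q₂/Q₁) = −12 / ln(360/913) = 12.9 h.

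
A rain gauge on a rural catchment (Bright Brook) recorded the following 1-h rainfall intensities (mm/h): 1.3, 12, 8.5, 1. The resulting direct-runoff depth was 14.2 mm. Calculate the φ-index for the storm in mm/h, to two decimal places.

Only the 2 blocks with intensity above φ contribute runoff: 12, 8.5 mm/h.
Σ(I−φ)·Δt = d  ⇒  (12+8.5 − 2φ)·1 = 14.2
φ = (20.50 − 14.2/1) / 2 = 3.15 mm/h.

φ ≈ 3.15 mm/h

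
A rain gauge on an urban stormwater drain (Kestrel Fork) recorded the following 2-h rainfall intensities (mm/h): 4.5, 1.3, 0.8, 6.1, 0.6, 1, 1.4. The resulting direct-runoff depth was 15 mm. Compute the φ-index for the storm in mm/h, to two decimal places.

Only the 2 blocks with intensity above φ contribute runoff: 4.5, 6.1 mm/h.
Σ(I−φ)·Δt = d  ⇒  (4.5+6.1 − 2φ)·2 = 15
φ = (10.60 − 15/2) / 2 = 1.55 mm/h.

φ ≈ 1.55 mm/h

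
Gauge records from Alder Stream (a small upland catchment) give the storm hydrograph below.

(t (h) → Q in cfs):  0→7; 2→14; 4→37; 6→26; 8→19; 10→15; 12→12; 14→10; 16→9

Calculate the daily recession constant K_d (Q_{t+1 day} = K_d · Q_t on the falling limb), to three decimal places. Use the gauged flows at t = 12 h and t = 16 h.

Between t = 12 h and t = 16 h the flow falls from 12 to 9 cfs over 2×2 h = 4 h.
Per-interval ratio K = (9/12)^(1/2) = 0.8660; K_d = K^(24/2) = 0.178.

K_d ≈ 0.178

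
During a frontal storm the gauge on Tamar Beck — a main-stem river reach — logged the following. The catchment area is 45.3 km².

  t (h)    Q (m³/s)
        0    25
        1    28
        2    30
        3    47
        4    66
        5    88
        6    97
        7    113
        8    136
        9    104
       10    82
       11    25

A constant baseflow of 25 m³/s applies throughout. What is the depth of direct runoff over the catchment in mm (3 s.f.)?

Direct runoff: 0.0, 3.0, 5.0, 22.0, 41.0, 63.0, 72.0, 88.0, 111.0, 79.0, 57.0, 0.0 m³/s; ΣQ_DR = 541.0 m³/s.
V = ΣQ_DR · Δt = 541.0 × 3600 s = 1.948 × 10^6 m³.
Over A = 45.3 km², depth = V / A = 43.0 mm.

d ≈ 43.0 mm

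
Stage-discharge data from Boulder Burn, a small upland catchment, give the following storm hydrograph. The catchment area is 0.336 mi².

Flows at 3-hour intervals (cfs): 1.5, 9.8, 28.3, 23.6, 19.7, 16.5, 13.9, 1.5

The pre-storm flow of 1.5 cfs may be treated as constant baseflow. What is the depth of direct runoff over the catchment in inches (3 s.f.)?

Direct runoff: 0.0, 8.3, 26.8, 22.1, 18.2, 15.0, 12.4, 0.0 cfs; ΣQ_DR = 102.8 cfs.
V = ΣQ_DR · Δt = 102.8 × 10800 s = 1.110 × 10^6 ft³.
Over A = 0.336 mi², depth = V / A = 1.42 in.

d ≈ 1.42 in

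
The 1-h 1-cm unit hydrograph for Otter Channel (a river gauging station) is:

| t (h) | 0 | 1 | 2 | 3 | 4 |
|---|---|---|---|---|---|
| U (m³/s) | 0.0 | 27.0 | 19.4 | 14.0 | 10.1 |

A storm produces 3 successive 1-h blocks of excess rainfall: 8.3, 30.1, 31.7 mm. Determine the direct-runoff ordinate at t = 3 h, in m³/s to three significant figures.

Q ≈ 156 m³/s

By discrete convolution, Q_j = Σ (P_i / 10 mm) · U_{j−i}.
At t = 3 h (j=3): Q = (8.3/10)·14.0 + (30.1/10)·19.4 + (31.7/10)·27.0 = 156 m³/s.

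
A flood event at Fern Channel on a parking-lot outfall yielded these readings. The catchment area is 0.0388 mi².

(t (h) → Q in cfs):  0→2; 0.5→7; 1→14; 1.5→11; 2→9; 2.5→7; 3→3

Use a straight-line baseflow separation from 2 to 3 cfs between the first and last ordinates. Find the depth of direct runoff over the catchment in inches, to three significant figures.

Direct runoff: 0.00, 4.83, 11.67, 8.50, 6.33, 4.17, 0.00 cfs; ΣQ_DR = 35.50 cfs.
V = ΣQ_DR · Δt = 35.50 × 1800 s = 63900 ft³.
Over A = 0.0388 mi², depth = V / A = 0.709 in.

d ≈ 0.709 in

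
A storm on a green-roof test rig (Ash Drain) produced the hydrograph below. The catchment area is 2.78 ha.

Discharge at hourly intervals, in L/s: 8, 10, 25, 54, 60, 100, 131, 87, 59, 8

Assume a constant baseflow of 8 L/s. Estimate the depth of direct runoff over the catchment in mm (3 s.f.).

d ≈ 59.8 mm

Direct runoff: 0.0, 2.0, 17.0, 46.0, 52.0, 92.0, 123.0, 79.0, 51.0, 0.0 L/s; ΣQ_DR = 462.0 L/s.
V = ΣQ_DR · Δt = 462.0 × 3600 s = 1.663 × 10^6 L.
Over A = 2.78 ha, depth = V / A = 59.8 mm.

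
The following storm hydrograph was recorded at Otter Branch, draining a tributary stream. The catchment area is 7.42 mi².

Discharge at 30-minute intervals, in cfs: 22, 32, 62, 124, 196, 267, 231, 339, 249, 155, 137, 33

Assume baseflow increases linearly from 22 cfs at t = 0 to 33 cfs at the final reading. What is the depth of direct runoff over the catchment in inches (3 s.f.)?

d ≈ 0.158 in

Direct runoff: 0.00, 9.00, 38.00, 99.00, 170.00, 240.00, 203.00, 310.00, 219.00, 124.00, 105.00, 0.00 cfs; ΣQ_DR = 1517 cfs.
V = ΣQ_DR · Δt = 1517 × 1800 s = 2.731 × 10^6 ft³.
Over A = 7.42 mi², depth = V / A = 0.158 in.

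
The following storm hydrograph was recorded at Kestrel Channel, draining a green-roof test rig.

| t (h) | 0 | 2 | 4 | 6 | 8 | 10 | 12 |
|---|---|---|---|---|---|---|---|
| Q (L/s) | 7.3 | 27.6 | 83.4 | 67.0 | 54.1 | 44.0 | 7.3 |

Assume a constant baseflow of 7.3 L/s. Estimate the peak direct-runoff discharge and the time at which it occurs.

Q_p = 76.1 L/s at t = 4 h

Subtracting baseflow gives direct-runoff ordinates: 0.0, 20.3, 76.1, 59.7, 46.8, 36.7, 0.0 L/s.
The maximum is 76.1 L/s, occurring at the reading for t = 4 h.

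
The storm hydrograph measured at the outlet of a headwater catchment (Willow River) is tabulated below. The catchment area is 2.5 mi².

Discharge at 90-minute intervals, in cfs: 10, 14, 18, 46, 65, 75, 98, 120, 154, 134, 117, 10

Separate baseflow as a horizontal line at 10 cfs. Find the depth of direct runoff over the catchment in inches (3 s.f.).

d ≈ 0.689 in

Direct runoff: 0.0, 4.0, 8.0, 36.0, 55.0, 65.0, 88.0, 110.0, 144.0, 124.0, 107.0, 0.0 cfs; ΣQ_DR = 741.0 cfs.
V = ΣQ_DR · Δt = 741.0 × 5400 s = 4.001 × 10^6 ft³.
Over A = 2.5 mi², depth = V / A = 0.689 in.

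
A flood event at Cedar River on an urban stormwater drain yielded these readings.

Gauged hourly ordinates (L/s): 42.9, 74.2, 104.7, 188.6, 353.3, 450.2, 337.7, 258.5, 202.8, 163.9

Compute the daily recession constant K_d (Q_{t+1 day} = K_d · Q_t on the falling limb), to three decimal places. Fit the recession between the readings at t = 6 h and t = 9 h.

K_d ≈ 0.003

Between t = 6 h and t = 9 h the flow falls from 337.7 to 163.9 L/s over 3×1 h = 3 h.
Per-interval ratio K = (163.9/337.7)^(1/3) = 0.7859; K_d = K^(24/1) = 0.003.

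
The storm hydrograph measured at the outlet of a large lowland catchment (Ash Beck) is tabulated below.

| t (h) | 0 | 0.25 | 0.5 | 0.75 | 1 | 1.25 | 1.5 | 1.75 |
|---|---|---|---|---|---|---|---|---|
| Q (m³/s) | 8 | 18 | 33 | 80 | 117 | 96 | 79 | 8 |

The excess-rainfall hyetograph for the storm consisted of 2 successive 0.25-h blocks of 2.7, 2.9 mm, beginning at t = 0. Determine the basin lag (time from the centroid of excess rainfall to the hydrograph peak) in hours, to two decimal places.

Centroid of excess rainfall: t_c = Σ P_i·t̄_i / ΣP_i = 0.2545 h (block centres at 0.125, 0.375 h).
Hydrograph peak occurs at t = 1 h, so basin lag t_L = 1 − 0.2545 = 0.75 h.

t_L ≈ 0.75 h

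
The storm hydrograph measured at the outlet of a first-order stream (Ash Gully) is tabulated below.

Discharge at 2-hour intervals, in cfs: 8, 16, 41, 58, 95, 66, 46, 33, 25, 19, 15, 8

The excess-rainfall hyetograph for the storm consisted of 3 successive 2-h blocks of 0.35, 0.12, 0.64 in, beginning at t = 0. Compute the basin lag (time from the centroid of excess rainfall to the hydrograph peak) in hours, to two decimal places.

Centroid of excess rainfall: t_c = Σ P_i·t̄_i / ΣP_i = 3.5225 h (block centres at 1, 3, 5 h).
Hydrograph peak occurs at t = 8 h, so basin lag t_L = 8 − 3.5225 = 4.48 h.

t_L ≈ 4.48 h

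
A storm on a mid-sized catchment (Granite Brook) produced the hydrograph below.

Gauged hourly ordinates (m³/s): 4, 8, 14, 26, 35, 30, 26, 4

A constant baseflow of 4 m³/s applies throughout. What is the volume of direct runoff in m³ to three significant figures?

Direct-runoff ordinates (Q − Q_b): 0.0, 4.0, 10.0, 22.0, 31.0, 26.0, 22.0, 0.0 m³/s.
ΣQ_DR = 115.0 m³/s.
With Δt = 1 h = 3600 s, V = ΣQ_DR · Δt = 115.0 × 3600 = 4.14 × 10^5 m³.

V ≈ 4.14 × 10^5 m³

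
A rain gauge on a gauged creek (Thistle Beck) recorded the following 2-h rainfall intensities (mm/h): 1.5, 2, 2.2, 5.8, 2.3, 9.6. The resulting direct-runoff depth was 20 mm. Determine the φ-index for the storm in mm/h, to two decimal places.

φ ≈ 2.70 mm/h

Only the 2 blocks with intensity above φ contribute runoff: 5.8, 9.6 mm/h.
Σ(I−φ)·Δt = d  ⇒  (5.8+9.6 − 2φ)·2 = 20
φ = (15.40 − 20/2) / 2 = 2.70 mm/h.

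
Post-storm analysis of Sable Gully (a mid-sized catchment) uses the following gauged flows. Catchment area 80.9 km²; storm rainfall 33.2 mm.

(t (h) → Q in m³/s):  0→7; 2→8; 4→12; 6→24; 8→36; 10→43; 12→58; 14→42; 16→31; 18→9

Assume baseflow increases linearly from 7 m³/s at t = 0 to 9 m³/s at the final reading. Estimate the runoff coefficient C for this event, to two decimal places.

C ≈ 0.51

ΣQ_DR = 190.0 m³/s; V = ΣQ_DR·Δt = 1.368 × 10^6 m³.
Runoff depth d = V / A = 16.91 mm.
C = d / P = 16.91 / 33.2 = 0.51.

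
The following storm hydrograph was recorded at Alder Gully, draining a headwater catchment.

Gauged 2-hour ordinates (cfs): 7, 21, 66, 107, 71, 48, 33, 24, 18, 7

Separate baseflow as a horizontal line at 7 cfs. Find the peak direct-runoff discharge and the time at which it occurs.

Subtracting baseflow gives direct-runoff ordinates: 0.0, 14.0, 59.0, 100.0, 64.0, 41.0, 26.0, 17.0, 11.0, 0.0 cfs.
The maximum is 100.0 cfs, occurring at the reading for t = 6 h.

Q_p = 100.0 cfs at t = 6 h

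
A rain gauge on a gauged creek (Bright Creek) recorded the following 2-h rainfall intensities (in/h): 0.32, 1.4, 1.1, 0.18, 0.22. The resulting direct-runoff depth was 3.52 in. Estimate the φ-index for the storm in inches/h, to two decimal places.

φ ≈ 0.37 in/h

Only the 2 blocks with intensity above φ contribute runoff: 1.4, 1.1 in/h.
Σ(I−φ)·Δt = d  ⇒  (1.4+1.1 − 2φ)·2 = 3.52
φ = (2.500 − 3.52/2) / 2 = 0.37 in/h.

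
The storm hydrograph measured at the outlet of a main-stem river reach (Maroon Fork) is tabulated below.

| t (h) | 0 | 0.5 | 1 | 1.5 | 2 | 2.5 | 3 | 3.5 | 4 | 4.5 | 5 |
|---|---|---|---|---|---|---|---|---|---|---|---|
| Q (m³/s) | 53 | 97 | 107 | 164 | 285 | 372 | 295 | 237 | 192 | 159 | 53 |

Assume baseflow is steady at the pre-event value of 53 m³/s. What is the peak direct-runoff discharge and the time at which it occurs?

Subtracting baseflow gives direct-runoff ordinates: 0.0, 44.0, 54.0, 111.0, 232.0, 319.0, 242.0, 184.0, 139.0, 106.0, 0.0 m³/s.
The maximum is 319.0 m³/s, occurring at the reading for t = 2.5 h.

Q_p = 319.0 m³/s at t = 2.5 h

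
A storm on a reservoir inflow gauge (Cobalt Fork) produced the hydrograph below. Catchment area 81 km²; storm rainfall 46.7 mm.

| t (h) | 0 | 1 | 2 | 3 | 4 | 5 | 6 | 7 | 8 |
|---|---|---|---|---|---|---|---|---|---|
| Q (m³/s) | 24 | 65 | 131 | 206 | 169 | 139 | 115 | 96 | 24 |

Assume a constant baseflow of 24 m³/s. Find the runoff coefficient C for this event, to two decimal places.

C ≈ 0.72

ΣQ_DR = 753.0 m³/s; V = ΣQ_DR·Δt = 2.711 × 10^6 m³.
Runoff depth d = V / A = 33.47 mm.
C = d / P = 33.47 / 46.7 = 0.72.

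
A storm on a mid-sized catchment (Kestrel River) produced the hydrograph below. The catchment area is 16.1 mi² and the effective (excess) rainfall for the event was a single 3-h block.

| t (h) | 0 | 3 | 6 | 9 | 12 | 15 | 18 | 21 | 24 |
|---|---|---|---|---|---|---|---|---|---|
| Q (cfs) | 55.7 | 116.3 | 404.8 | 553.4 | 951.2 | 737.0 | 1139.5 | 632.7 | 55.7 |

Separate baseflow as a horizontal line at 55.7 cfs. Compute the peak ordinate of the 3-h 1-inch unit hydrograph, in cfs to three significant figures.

U_p ≈ 906 cfs

Direct runoff: 0.0, 60.6, 349.1, 497.7, 895.5, 681.3, 1083.8, 577.0, 0.0 cfs; ΣQ_DR = 4145 cfs, peak = 1083.8 cfs.
Runoff depth d = ΣQ_DR·Δt / A = 4145 × 10800 / (16.1 mi²) = 1.197 in.
The 1-inch UH is the DRH scaled by (1 in)/d, so U_p = 1083.8 × 1/1.197 = 906 cfs.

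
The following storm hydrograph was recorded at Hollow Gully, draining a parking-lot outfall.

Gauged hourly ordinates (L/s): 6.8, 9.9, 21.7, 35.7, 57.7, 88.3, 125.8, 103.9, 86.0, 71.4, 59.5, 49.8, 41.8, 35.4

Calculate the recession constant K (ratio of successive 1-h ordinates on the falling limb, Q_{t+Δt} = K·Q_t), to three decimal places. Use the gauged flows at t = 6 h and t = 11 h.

K ≈ 0.831

Using the recession-limb readings at t = 6 h and t = 11 h: Q falls from 125.8 to 49.8 L/s over 5 intervals.
K = (Q₂/Q₁)^(1/5) = (49.8/125.8)^(1/5) = 0.831.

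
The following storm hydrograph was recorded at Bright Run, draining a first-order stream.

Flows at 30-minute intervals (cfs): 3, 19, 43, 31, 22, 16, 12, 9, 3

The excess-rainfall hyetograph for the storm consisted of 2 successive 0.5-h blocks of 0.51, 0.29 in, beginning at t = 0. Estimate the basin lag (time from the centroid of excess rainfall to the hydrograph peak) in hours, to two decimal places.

Centroid of excess rainfall: t_c = Σ P_i·t̄_i / ΣP_i = 0.4312 h (block centres at 0.25, 0.75 h).
Hydrograph peak occurs at t = 1 h, so basin lag t_L = 1 − 0.4312 = 0.57 h.

t_L ≈ 0.57 h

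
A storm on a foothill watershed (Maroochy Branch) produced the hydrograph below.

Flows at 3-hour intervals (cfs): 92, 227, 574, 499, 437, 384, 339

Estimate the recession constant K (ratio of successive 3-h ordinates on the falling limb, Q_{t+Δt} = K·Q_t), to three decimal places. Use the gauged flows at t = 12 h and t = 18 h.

K ≈ 0.881

Using the recession-limb readings at t = 12 h and t = 18 h: Q falls from 437 to 339 cfs over 2 intervals.
K = (Q₂/Q₁)^(1/2) = (339/437)^(1/2) = 0.881.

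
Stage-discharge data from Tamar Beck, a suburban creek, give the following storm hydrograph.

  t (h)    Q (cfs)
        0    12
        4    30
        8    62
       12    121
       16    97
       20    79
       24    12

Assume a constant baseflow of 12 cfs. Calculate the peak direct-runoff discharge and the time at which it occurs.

Q_p = 109.0 cfs at t = 12 h

Subtracting baseflow gives direct-runoff ordinates: 0.0, 18.0, 50.0, 109.0, 85.0, 67.0, 0.0 cfs.
The maximum is 109.0 cfs, occurring at the reading for t = 12 h.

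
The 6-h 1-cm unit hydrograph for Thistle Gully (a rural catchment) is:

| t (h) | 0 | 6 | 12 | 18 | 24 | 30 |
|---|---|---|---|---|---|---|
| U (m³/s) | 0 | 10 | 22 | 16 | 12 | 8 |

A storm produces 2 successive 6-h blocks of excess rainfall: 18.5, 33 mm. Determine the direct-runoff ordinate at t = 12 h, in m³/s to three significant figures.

Q ≈ 73.7 m³/s

By discrete convolution, Q_j = Σ (P_i / 10 mm) · U_{j−i}.
At t = 12 h (j=2): Q = (18.5/10)·22 + (33/10)·10 = 73.7 m³/s.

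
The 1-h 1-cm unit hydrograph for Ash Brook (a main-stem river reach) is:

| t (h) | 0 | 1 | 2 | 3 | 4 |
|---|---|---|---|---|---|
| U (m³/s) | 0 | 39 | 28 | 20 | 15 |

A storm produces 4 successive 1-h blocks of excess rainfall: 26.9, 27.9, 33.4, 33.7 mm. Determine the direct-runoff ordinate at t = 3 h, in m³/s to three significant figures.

By discrete convolution, Q_j = Σ (P_i / 10 mm) · U_{j−i}.
At t = 3 h (j=3): Q = (26.9/10)·20 + (27.9/10)·28 + (33.4/10)·39 + (33.7/10)·0 = 262 m³/s.

Q ≈ 262 m³/s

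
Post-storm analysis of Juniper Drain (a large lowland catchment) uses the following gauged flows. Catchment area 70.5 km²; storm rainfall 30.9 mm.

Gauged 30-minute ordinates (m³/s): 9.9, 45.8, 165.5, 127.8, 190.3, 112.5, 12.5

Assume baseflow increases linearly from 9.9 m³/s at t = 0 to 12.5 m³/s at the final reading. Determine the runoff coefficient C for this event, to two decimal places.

C ≈ 0.48

ΣQ_DR = 585.9 m³/s; V = ΣQ_DR·Δt = 1.055 × 10^6 m³.
Runoff depth d = V / A = 14.96 mm.
C = d / P = 14.96 / 30.9 = 0.48.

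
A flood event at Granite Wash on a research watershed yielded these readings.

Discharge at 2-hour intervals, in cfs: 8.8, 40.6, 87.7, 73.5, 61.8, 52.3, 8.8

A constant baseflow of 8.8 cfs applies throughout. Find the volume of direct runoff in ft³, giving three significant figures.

V ≈ 1.96 × 10^6 ft³

Direct-runoff ordinates (Q − Q_b): 0.0, 31.8, 78.9, 64.7, 53.0, 43.5, 0.0 cfs.
ΣQ_DR = 271.9 cfs.
With Δt = 2 h = 7200 s, V = ΣQ_DR · Δt = 271.9 × 7200 = 1.96 × 10^6 ft³.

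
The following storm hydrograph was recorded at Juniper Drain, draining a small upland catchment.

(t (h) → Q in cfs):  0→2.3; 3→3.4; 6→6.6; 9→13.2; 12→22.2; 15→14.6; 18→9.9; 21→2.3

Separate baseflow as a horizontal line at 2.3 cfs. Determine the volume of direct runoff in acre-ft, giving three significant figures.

Direct-runoff ordinates (Q − Q_b): 0.0, 1.1, 4.3, 10.9, 19.9, 12.3, 7.6, 0.0 cfs.
ΣQ_DR = 56.10 cfs.
With Δt = 3 h = 10800 s, V = ΣQ_DR · Δt = 56.10 × 10800 = 6.06 × 10^5 ft³ = 13.9 acre-ft.

V ≈ 13.9 acre-ft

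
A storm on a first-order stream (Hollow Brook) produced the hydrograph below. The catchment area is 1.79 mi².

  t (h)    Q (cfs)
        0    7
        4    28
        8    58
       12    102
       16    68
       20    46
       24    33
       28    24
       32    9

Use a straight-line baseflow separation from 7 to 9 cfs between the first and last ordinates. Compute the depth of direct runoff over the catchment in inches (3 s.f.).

Direct runoff: 0.00, 20.75, 50.50, 94.25, 60.00, 37.75, 24.50, 15.25, 0.00 cfs; ΣQ_DR = 303.0 cfs.
V = ΣQ_DR · Δt = 303.0 × 14400 s = 4.363 × 10^6 ft³.
Over A = 1.79 mi², depth = V / A = 1.05 in.

d ≈ 1.05 in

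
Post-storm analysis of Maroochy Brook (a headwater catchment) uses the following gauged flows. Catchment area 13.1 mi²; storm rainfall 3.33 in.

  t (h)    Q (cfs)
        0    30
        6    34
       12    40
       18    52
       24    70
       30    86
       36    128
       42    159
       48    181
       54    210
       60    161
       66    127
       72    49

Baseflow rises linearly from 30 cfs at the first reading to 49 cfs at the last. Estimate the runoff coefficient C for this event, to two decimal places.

ΣQ_DR = 813.5 cfs; V = ΣQ_DR·Δt = 1.757 × 10^7 ft³.
Runoff depth d = V / A = 0.5774 in.
C = d / P = 0.5774 / 3.33 = 0.17.

C ≈ 0.17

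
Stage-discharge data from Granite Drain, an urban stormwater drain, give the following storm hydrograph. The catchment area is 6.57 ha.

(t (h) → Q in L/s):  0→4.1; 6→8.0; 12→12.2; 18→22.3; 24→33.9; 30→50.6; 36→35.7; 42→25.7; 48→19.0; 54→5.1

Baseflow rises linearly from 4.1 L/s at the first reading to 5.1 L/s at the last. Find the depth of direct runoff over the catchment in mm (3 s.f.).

d ≈ 56.1 mm

Direct runoff: 0.00, 3.79, 7.88, 17.87, 29.36, 45.94, 30.93, 20.82, 14.01, 0.00 L/s; ΣQ_DR = 170.6 L/s.
V = ΣQ_DR · Δt = 170.6 × 21600 s = 3.685 × 10^6 L.
Over A = 6.57 ha, depth = V / A = 56.1 mm.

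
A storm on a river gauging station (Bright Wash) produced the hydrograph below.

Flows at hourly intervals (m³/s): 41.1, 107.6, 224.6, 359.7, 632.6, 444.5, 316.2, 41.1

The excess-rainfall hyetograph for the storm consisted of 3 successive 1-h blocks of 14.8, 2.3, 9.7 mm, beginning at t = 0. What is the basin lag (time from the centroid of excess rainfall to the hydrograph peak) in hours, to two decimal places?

Centroid of excess rainfall: t_c = Σ P_i·t̄_i / ΣP_i = 1.3097 h (block centres at 0.5, 1.5, 2.5 h).
Hydrograph peak occurs at t = 4 h, so basin lag t_L = 4 − 1.3097 = 2.69 h.

t_L ≈ 2.69 h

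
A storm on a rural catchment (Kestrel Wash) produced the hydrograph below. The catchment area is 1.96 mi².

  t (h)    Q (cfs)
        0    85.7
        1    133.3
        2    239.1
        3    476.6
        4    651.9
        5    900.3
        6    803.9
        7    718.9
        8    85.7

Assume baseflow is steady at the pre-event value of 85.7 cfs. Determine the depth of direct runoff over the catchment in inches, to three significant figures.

Direct runoff: 0.0, 47.6, 153.4, 390.9, 566.2, 814.6, 718.2, 633.2, 0.0 cfs; ΣQ_DR = 3324 cfs.
V = ΣQ_DR · Δt = 3324 × 3600 s = 1.197 × 10^7 ft³.
Over A = 1.96 mi², depth = V / A = 2.63 in.

d ≈ 2.63 in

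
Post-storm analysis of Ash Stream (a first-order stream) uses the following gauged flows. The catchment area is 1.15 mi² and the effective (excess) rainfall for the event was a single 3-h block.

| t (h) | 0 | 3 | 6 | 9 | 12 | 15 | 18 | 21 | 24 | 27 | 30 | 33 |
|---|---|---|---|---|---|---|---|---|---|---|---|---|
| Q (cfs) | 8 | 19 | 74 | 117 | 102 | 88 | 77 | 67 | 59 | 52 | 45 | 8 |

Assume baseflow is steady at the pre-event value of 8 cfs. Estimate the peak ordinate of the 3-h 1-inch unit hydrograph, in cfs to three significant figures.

Direct runoff: 0.0, 11.0, 66.0, 109.0, 94.0, 80.0, 69.0, 59.0, 51.0, 44.0, 37.0, 0.0 cfs; ΣQ_DR = 620.0 cfs, peak = 109.0 cfs.
Runoff depth d = ΣQ_DR·Δt / A = 620.0 × 10800 / (1.15 mi²) = 2.506 in.
The 1-inch UH is the DRH scaled by (1 in)/d, so U_p = 109.0 × 1/2.506 = 43.5 cfs.

U_p ≈ 43.5 cfs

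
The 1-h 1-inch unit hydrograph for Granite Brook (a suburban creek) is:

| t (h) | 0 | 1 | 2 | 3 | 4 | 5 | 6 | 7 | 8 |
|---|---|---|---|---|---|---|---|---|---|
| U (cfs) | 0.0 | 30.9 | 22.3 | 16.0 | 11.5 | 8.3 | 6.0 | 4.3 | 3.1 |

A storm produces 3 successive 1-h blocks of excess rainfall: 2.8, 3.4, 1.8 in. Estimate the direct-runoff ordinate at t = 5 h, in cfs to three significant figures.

By discrete convolution, Q_j = Σ (P_i / 1 in) · U_{j−i}.
At t = 5 h (j=5): Q = (2.8/1)·8.3 + (3.4/1)·11.5 + (1.8/1)·16.0 = 91.1 cfs.

Q ≈ 91.1 cfs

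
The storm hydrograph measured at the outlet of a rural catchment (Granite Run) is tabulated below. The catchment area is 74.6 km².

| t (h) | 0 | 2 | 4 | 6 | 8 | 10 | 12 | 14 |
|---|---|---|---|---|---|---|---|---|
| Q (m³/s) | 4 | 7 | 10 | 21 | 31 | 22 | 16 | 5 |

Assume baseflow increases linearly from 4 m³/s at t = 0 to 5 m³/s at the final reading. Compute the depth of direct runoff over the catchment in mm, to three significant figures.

d ≈ 7.72 mm

Direct runoff: 0.00, 2.86, 5.71, 16.57, 26.43, 17.29, 11.14, 0.00 m³/s; ΣQ_DR = 80.00 m³/s.
V = ΣQ_DR · Δt = 80.00 × 7200 s = 5.760 × 10^5 m³.
Over A = 74.6 km², depth = V / A = 7.72 mm.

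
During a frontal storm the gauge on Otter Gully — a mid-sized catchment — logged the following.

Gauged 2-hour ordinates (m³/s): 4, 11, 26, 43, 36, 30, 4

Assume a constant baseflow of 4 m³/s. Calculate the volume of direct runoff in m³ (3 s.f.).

Direct-runoff ordinates (Q − Q_b): 0.0, 7.0, 22.0, 39.0, 32.0, 26.0, 0.0 m³/s.
ΣQ_DR = 126.0 m³/s.
With Δt = 2 h = 7200 s, V = ΣQ_DR · Δt = 126.0 × 7200 = 9.07 × 10^5 m³.

V ≈ 9.07 × 10^5 m³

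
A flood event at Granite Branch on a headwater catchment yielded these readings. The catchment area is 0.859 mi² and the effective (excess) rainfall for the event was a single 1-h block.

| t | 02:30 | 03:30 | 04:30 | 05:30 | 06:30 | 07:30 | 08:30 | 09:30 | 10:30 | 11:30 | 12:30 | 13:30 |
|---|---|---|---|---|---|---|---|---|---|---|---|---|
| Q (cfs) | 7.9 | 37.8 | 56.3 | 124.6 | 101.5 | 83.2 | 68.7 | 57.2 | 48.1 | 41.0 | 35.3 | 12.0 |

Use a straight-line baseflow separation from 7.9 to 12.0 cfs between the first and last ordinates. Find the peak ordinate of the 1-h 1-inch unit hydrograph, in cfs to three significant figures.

Direct runoff: 0.00, 29.53, 47.65, 115.58, 92.11, 73.44, 58.56, 46.69, 37.22, 29.75, 23.67, 0.00 cfs; ΣQ_DR = 554.2 cfs, peak = 115.58 cfs.
Runoff depth d = ΣQ_DR·Δt / A = 554.2 × 3600 / (0.859 mi²) = 0.9997 in.
The 1-inch UH is the DRH scaled by (1 in)/d, so U_p = 115.58 × 1/0.9997 = 116 cfs.

U_p ≈ 116 cfs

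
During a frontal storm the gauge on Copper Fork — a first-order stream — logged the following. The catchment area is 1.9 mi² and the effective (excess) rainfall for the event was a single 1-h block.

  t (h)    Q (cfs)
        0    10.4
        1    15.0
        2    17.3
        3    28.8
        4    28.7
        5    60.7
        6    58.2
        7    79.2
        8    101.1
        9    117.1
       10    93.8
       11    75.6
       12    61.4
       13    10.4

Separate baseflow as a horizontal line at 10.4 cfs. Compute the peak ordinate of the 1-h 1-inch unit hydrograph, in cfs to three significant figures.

Direct runoff: 0.0, 4.6, 6.9, 18.4, 18.3, 50.3, 47.8, 68.8, 90.7, 106.7, 83.4, 65.2, 51.0, 0.0 cfs; ΣQ_DR = 612.1 cfs, peak = 106.7 cfs.
Runoff depth d = ΣQ_DR·Δt / A = 612.1 × 3600 / (1.9 mi²) = 0.4992 in.
The 1-inch UH is the DRH scaled by (1 in)/d, so U_p = 106.7 × 1/0.4992 = 214 cfs.

U_p ≈ 214 cfs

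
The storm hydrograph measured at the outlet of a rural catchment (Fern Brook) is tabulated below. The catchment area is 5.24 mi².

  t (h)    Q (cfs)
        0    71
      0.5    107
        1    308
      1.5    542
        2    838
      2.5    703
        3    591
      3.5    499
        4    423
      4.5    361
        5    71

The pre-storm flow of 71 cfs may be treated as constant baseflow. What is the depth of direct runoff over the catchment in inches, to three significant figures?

d ≈ 0.552 in

Direct runoff: 0.0, 36.0, 237.0, 471.0, 767.0, 632.0, 520.0, 428.0, 352.0, 290.0, 0.0 cfs; ΣQ_DR = 3733 cfs.
V = ΣQ_DR · Δt = 3733 × 1800 s = 6.719 × 10^6 ft³.
Over A = 5.24 mi², depth = V / A = 0.552 in.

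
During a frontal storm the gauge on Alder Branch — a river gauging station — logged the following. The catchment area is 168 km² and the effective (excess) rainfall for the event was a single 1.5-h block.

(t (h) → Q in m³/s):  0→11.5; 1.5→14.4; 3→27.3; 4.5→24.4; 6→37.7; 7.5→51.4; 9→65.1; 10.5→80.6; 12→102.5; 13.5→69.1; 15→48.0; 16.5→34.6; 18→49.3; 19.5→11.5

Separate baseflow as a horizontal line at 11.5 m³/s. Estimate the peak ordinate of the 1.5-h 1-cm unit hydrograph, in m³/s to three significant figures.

U_p ≈ 60.7 m³/s

Direct runoff: 0.0, 2.9, 15.8, 12.9, 26.2, 39.9, 53.6, 69.1, 91.0, 57.6, 36.5, 23.1, 37.8, 0.0 m³/s; ΣQ_DR = 466.4 m³/s, peak = 91.0 m³/s.
Runoff depth d = ΣQ_DR·Δt / A = 466.4 × 5400 / (168 km²) = 14.99 mm.
The 1-cm UH is the DRH scaled by (10 mm)/d, so U_p = 91.0 × 10/14.99 = 60.7 m³/s.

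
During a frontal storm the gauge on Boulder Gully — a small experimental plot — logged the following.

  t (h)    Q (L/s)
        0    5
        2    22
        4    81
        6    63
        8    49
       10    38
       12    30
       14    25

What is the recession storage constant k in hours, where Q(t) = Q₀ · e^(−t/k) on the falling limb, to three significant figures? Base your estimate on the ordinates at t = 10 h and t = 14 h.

On the falling limb, Q drops from 38 to 25 L/s between t = 10 h and t = 14 h (Δt = 4 h).
k = −Δt / ln(Q₂/Q₁) = −4 / ln(25/38) = 9.55 h.

k ≈ 9.55 h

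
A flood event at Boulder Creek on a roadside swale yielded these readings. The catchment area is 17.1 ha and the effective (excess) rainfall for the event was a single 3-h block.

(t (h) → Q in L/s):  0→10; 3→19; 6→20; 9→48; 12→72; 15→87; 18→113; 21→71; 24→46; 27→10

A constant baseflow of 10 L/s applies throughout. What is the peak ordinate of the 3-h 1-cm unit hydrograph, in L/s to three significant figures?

Direct runoff: 0.0, 9.0, 10.0, 38.0, 62.0, 77.0, 103.0, 61.0, 36.0, 0.0 L/s; ΣQ_DR = 396.0 L/s, peak = 103.0 L/s.
Runoff depth d = ΣQ_DR·Δt / A = 396.0 × 10800 / (17.1 ha) = 25.01 mm.
The 1-cm UH is the DRH scaled by (10 mm)/d, so U_p = 103.0 × 10/25.01 = 41.2 L/s.

U_p ≈ 41.2 L/s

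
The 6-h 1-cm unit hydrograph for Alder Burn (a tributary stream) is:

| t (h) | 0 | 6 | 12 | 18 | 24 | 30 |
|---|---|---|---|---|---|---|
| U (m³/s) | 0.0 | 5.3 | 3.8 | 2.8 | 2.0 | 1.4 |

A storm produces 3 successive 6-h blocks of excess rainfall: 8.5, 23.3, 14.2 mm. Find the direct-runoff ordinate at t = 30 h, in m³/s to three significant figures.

Q ≈ 9.83 m³/s

By discrete convolution, Q_j = Σ (P_i / 10 mm) · U_{j−i}.
At t = 30 h (j=5): Q = (8.5/10)·1.4 + (23.3/10)·2.0 + (14.2/10)·2.8 = 9.83 m³/s.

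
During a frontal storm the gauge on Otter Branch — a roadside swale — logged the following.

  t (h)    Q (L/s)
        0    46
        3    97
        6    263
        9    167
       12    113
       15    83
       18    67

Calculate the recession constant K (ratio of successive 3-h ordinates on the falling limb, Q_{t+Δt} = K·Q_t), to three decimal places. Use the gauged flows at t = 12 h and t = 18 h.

Using the recession-limb readings at t = 12 h and t = 18 h: Q falls from 113 to 67 L/s over 2 intervals.
K = (Q₂/Q₁)^(1/2) = (67/113)^(1/2) = 0.770.

K ≈ 0.770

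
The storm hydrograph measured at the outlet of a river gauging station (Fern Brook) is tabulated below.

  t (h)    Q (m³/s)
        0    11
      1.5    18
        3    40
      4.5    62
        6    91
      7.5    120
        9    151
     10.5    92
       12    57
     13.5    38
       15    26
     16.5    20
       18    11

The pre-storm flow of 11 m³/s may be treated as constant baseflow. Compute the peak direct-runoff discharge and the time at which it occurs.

Q_p = 140.0 m³/s at t = 9 h

Subtracting baseflow gives direct-runoff ordinates: 0.0, 7.0, 29.0, 51.0, 80.0, 109.0, 140.0, 81.0, 46.0, 27.0, 15.0, 9.0, 0.0 m³/s.
The maximum is 140.0 m³/s, occurring at the reading for t = 9 h.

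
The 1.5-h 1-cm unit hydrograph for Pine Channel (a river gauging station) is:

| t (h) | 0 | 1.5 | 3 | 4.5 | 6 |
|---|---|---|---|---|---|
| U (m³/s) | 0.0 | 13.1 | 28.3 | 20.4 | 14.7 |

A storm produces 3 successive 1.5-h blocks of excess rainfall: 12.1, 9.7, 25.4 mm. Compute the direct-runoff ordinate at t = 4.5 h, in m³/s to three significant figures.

Q ≈ 85.4 m³/s

By discrete convolution, Q_j = Σ (P_i / 10 mm) · U_{j−i}.
At t = 4.5 h (j=3): Q = (12.1/10)·20.4 + (9.7/10)·28.3 + (25.4/10)·13.1 = 85.4 m³/s.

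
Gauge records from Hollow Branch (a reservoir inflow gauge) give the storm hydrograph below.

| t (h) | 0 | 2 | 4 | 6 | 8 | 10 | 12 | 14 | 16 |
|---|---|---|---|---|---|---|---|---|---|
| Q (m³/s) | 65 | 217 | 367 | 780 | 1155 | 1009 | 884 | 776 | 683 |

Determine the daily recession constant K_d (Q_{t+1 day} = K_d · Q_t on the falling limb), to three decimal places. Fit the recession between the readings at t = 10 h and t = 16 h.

K_d ≈ 0.210

Between t = 10 h and t = 16 h the flow falls from 1009 to 683 m³/s over 3×2 h = 6 h.
Per-interval ratio K = (683/1009)^(1/3) = 0.8780; K_d = K^(24/2) = 0.210.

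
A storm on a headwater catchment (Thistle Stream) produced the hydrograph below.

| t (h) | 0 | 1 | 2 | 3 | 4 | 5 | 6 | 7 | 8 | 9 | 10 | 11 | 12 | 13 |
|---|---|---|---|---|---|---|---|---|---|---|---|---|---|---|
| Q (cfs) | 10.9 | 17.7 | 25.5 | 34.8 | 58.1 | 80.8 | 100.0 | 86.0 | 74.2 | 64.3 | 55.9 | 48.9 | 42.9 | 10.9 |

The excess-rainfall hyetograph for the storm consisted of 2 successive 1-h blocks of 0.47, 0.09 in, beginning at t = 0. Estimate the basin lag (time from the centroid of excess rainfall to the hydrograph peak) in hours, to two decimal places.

Centroid of excess rainfall: t_c = Σ P_i·t̄_i / ΣP_i = 0.6607 h (block centres at 0.5, 1.5 h).
Hydrograph peak occurs at t = 6 h, so basin lag t_L = 6 − 0.6607 = 5.34 h.

t_L ≈ 5.34 h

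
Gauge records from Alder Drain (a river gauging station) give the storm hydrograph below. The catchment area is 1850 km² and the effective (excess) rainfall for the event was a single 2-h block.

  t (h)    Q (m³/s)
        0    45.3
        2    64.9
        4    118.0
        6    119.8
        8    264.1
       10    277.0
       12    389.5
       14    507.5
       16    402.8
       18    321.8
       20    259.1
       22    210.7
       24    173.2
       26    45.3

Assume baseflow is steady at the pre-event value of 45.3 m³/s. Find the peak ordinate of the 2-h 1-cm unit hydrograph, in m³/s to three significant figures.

U_p ≈ 463 m³/s

Direct runoff: 0.0, 19.6, 72.7, 74.5, 218.8, 231.7, 344.2, 462.2, 357.5, 276.5, 213.8, 165.4, 127.9, 0.0 m³/s; ΣQ_DR = 2565 m³/s, peak = 462.2 m³/s.
Runoff depth d = ΣQ_DR·Δt / A = 2565 × 7200 / (1850 km²) = 9.982 mm.
The 1-cm UH is the DRH scaled by (10 mm)/d, so U_p = 462.2 × 10/9.982 = 463 m³/s.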